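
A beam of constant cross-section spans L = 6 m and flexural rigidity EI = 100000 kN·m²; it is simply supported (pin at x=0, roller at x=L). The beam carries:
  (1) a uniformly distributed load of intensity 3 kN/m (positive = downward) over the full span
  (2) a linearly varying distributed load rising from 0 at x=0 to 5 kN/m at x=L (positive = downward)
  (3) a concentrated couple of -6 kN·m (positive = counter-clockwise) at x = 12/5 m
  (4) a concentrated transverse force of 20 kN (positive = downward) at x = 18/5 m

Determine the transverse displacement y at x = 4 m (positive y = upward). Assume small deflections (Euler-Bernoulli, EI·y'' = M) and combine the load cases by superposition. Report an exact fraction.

Load 1 — uniform load w=3 kN/m over full span:
  y_1 = -wx(L³-2Lx²+x³)/(24EI) = -3·4·(6³-2·6·4²+4³)/(24·100000) = -11/25000 m
Load 2 — triangular load w₀=5 kN/m (0→w₀ over full span):
  y_2 = -w₀x(7L⁴-10L²x²+3x⁴)/(360LEI) = -5·4·(7·6⁴-10·6²·4²+3·4⁴)/(360·6·100000) = -17/45000 m
Load 3 — applied couple M₀=-6 kN·m at a=12/5 m (b=L-a=18/5):
  y_3 = (M₀x³/(6L)-M₀(x-a)²/2+C₁x)/EI  [x>a] with C₁=M₀(3b²-L²)/(6L)=-12/25 = ((-6)·4³/(6·6)-(-6)·(4-(12/5))²/2+(-12/25)·4)/100000 = -23/468750 m
Load 4 — point force P=20 kN at a=18/5 m (b=L-a=12/5):
  y_4 = -Pa(L-x)(2Lx-a²-x²)/(6LEI)  [x>a] = -20·(18/5)·(6-4)·(2·6·4-(18/5)²-4²)/(6·6·100000) = -119/156250 m
Superposition: y = Σ y_i = -229/140625 m ≈ -0.001628 m

y(4) = -229/140625 m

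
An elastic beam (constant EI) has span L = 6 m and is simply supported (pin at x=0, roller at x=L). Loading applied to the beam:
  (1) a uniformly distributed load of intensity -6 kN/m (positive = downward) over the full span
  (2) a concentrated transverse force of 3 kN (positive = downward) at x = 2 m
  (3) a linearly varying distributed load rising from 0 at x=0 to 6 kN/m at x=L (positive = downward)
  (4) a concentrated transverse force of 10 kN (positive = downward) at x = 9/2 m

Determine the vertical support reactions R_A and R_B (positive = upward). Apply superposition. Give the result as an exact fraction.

Load 1 — uniform load w=-6 kN/m over full span:
  R_A = wL/2 = (-6)·6/2 = -18 kN
  R_B = wL/2 = (-6)·6/2 = -18 kN
Load 2 — point force P=3 kN at a=2 m (b=L-a=4):
  R_A = Pb/L = 3·4/6 = 2 kN
  R_B = Pa/L = 3·2/6 = 1 kN
Load 3 — triangular load w₀=6 kN/m (0→w₀ over full span):
  R_A = w₀L/6 = 6·6/6 = 6 kN
  R_B = w₀L/3 = 6·6/3 = 12 kN
Load 4 — point force P=10 kN at a=9/2 m (b=L-a=3/2):
  R_A = Pb/L = 10·(3/2)/6 = 5/2 kN
  R_B = Pa/L = 10·(9/2)/6 = 15/2 kN
Superposition: R_A = -15/2 kN, R_B = 5/2 kN

R_A = -15/2 kN, R_B = 5/2 kN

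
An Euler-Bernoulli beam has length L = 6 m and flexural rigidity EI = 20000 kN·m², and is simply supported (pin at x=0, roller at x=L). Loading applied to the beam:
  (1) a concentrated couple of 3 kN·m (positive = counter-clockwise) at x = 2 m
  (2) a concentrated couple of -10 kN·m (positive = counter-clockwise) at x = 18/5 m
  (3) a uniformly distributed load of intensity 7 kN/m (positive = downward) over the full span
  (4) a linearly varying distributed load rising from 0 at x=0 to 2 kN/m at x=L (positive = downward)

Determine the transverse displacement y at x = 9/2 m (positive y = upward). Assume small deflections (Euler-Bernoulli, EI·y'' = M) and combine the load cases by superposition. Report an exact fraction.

Load 1 — applied couple M₀=3 kN·m at a=2 m (b=L-a=4):
  y_1 = (M₀x³/(6L)-M₀(x-a)²/2+C₁x)/EI  [x>a] with C₁=M₀(3b²-L²)/(6L)=1 = (3·(9/2)³/(6·6)-3·((9/2)-2)²/2+1·(9/2))/20000 = 87/640000 m
Load 2 — applied couple M₀=-10 kN·m at a=18/5 m (b=L-a=12/5):
  y_2 = (M₀x³/(6L)-M₀(x-a)²/2+C₁x)/EI  [x>a] with C₁=M₀(3b²-L²)/(6L)=26/5 = ((-10)·(9/2)³/(6·6)-(-10)·((9/2)-(18/5))²/2+(26/5)·(9/2))/20000 = 171/1600000 m
Load 3 — uniform load w=7 kN/m over full span:
  y_3 = -wx(L³-2Lx²+x³)/(24EI) = -7·(9/2)·(6³-2·6·(9/2)²+(9/2)³)/(24·20000) = -10773/2560000 m
Load 4 — triangular load w₀=2 kN/m (0→w₀ over full span):
  y_4 = -w₀x(7L⁴-10L²x²+3x⁴)/(360LEI) = -2·(9/2)·(7·6⁴-10·6²·(9/2)²+3·(9/2)⁴)/(360·6·20000) = -3213/5120000 m
Superposition: y = Σ y_i = -117579/25600000 m ≈ -0.004593 m

y(9/2) = -117579/25600000 m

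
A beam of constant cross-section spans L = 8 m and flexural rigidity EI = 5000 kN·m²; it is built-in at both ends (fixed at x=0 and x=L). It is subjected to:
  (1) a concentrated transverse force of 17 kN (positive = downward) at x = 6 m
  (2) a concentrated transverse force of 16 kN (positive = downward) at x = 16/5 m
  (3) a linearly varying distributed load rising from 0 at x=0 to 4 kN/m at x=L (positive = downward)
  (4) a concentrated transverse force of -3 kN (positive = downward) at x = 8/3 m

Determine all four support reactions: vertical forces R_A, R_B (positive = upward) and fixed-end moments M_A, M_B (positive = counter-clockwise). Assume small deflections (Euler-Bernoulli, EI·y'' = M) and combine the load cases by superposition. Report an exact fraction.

R_A = 561673/36000 kN, M_A = 268063/9000 kN·m, R_B = 1094327/36000 kN, M_B = -381917/9000 kN·m

Load 1 — point force P=17 kN at a=6 m (b=L-a=2):
  R_A = Pb²(3a+b)/L³ = 17·2²·(3·6+2)/8³ = 85/32 kN
  M_A = Pab²/L² = 17·6·2²/8² = 51/8 kN·m
  R_B = Pa²(a+3b)/L³ = 17·6²·(6+3·2)/8³ = 459/32 kN
  M_B = -Pa²b/L² = -17·6²·2/8² = -153/8 kN·m
Load 2 — point force P=16 kN at a=16/5 m (b=L-a=24/5):
  R_A = Pb²(3a+b)/L³ = 16·(24/5)²·(3·(16/5)+(24/5))/8³ = 1296/125 kN
  M_A = Pab²/L² = 16·(16/5)·(24/5)²/8² = 2304/125 kN·m
  R_B = Pa²(a+3b)/L³ = 16·(16/5)²·((16/5)+3·(24/5))/8³ = 704/125 kN
  M_B = -Pa²b/L² = -16·(16/5)²·(24/5)/8² = -1536/125 kN·m
Load 3 — triangular load w₀=4 kN/m (0→w₀ over full span):
  R_A = 3w₀L/20 = 3·4·8/20 = 24/5 kN
  M_A = w₀L²/30 = 4·8²/30 = 128/15 kN·m
  R_B = 7w₀L/20 = 7·4·8/20 = 56/5 kN
  M_B = -w₀L²/20 = -4·8²/20 = -64/5 kN·m
Load 4 — point force P=-3 kN at a=8/3 m (b=L-a=16/3):
  R_A = Pb²(3a+b)/L³ = (-3)·(16/3)²·(3·(8/3)+(16/3))/8³ = -20/9 kN
  M_A = Pab²/L² = (-3)·(8/3)·(16/3)²/8² = -32/9 kN·m
  R_B = Pa²(a+3b)/L³ = (-3)·(8/3)²·((8/3)+3·(16/3))/8³ = -7/9 kN
  M_B = -Pa²b/L² = -(-3)·(8/3)²·(16/3)/8² = 16/9 kN·m
Superposition: R_A = 561673/36000 kN, M_A = 268063/9000 kN·m, R_B = 1094327/36000 kN, M_B = -381917/9000 kN·m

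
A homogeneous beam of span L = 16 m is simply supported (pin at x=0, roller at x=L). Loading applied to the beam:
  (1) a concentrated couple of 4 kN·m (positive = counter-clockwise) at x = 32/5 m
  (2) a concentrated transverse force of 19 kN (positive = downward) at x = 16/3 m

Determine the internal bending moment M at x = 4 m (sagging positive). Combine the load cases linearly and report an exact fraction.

M(4) = 155/3 kN·m

Load 1 — applied couple M₀=4 kN·m at a=32/5 m (b=L-a=48/5):
  M_1 = M₀x/L  [x≤a] = 4·4/16 = 1 kN·m
Load 2 — point force P=19 kN at a=16/3 m (b=L-a=32/3):
  M_2 = Pbx/L  [x≤a] = 19·(32/3)·4/16 = 152/3 kN·m
Superposition: M = Σ M_i = 155/3 kN·m ≈ 51.666667 kN·m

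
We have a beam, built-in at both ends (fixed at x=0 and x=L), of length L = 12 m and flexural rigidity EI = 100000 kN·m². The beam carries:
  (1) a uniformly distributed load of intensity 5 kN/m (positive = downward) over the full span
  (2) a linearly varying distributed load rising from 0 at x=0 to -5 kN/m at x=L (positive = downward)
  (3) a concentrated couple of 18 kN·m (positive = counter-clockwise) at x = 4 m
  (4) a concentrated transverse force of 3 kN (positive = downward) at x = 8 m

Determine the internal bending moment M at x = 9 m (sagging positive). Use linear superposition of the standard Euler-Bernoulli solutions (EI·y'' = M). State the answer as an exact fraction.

Load 1 — uniform load w=5 kN/m over full span:
  M_1 = wLx/2 - wL²/12 - wx²/2 = 5·12·9/2 - 5·12²/12 - 5·9²/2 = 15/2 kN·m
Load 2 — triangular load w₀=-5 kN/m (0→w₀ over full span):
  M_2 = 3w₀Lx/20 - w₀L²/30 - w₀x³/(6L) = 3·(-5)·12·9/20 - (-5)·12²/30 - (-5)·9³/(6·12) = -51/8 kN·m
Load 3 — applied couple M₀=18 kN·m at a=4 m (b=L-a=8):
  M_3 = R_Ax - M_A - M₀  [x>a] with R_A=2, M_A=0 = 2·9 - 0 - 18 = 0 kN·m
Load 4 — point force P=3 kN at a=8 m (b=L-a=4):
  M_4 = Pa²(a+3b)(L-x)/L³ - Pa²b/L²  [x>a] = 3·8²·(8+3·4)·(12-9)/12³ - 3·8²·4/12² = 4/3 kN·m
Superposition: M = Σ M_i = 59/24 kN·m ≈ 2.458333 kN·m

M(9) = 59/24 kN·m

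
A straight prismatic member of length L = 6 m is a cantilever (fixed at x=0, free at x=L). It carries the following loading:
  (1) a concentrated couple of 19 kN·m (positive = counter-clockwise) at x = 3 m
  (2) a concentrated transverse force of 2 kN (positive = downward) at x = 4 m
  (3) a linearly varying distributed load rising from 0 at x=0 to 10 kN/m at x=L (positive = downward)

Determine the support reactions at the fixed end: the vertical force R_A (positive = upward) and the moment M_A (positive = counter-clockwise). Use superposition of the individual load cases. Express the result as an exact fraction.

R_A = 32 kN, M_A = 109 kN·m

Load 1 — applied couple M₀=19 kN·m at a=3 m (b=L-a=3):
  R_A = 0 kN
  M_A = -M₀ = -19 kN·m
Load 2 — point force P=2 kN at a=4 m (b=L-a=2):
  R_A = P = 2 kN
  M_A = Pa = 2·4 = 8 kN·m
Load 3 — triangular load w₀=10 kN/m (0→w₀ over full span):
  R_A = w₀L/2 = 10·6/2 = 30 kN
  M_A = w₀L²/3 = 10·6²/3 = 120 kN·m
Superposition: R_A = 32 kN, M_A = 109 kN·m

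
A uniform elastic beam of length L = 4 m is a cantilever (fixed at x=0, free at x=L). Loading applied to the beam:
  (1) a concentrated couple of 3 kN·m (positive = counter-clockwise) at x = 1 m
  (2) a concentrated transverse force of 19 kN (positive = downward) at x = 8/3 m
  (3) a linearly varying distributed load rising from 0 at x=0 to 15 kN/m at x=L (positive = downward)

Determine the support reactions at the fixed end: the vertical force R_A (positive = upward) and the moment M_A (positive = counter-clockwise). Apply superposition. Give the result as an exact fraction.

Load 1 — applied couple M₀=3 kN·m at a=1 m (b=L-a=3):
  R_A = 0 kN
  M_A = -M₀ = -3 kN·m
Load 2 — point force P=19 kN at a=8/3 m (b=L-a=4/3):
  R_A = P = 19 kN
  M_A = Pa = 19·(8/3) = 152/3 kN·m
Load 3 — triangular load w₀=15 kN/m (0→w₀ over full span):
  R_A = w₀L/2 = 15·4/2 = 30 kN
  M_A = w₀L²/3 = 15·4²/3 = 80 kN·m
Superposition: R_A = 49 kN, M_A = 383/3 kN·m

R_A = 49 kN, M_A = 383/3 kN·m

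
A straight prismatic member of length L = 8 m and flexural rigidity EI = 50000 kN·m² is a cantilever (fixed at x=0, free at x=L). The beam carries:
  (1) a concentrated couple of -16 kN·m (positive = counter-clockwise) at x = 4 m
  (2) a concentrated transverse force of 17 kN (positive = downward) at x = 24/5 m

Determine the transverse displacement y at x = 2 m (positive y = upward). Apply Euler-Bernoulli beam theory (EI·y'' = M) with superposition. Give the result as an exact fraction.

y(2) = -647/187500 m

Load 1 — applied couple M₀=-16 kN·m at a=4 m (b=L-a=4):
  y_1 = M₀x²/(2EI)  [x≤a] = (-16)·2²/(2·50000) = -2/3125 m
Load 2 — point force P=17 kN at a=24/5 m (b=L-a=16/5):
  y_2 = -Px²(3a-x)/(6EI)  [x≤a] = -17·2²·(3·(24/5)-2)/(6·50000) = -527/187500 m
Superposition: y = Σ y_i = -647/187500 m ≈ -0.003451 m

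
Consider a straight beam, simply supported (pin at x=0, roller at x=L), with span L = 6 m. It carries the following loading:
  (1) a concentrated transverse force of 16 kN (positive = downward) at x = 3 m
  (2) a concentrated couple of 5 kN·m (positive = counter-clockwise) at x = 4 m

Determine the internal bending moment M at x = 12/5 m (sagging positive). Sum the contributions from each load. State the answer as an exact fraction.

Load 1 — point force P=16 kN at a=3 m (b=L-a=3):
  M_1 = Pbx/L  [x≤a] = 16·3·(12/5)/6 = 96/5 kN·m
Load 2 — applied couple M₀=5 kN·m at a=4 m (b=L-a=2):
  M_2 = M₀x/L  [x≤a] = 5·(12/5)/6 = 2 kN·m
Superposition: M = Σ M_i = 106/5 kN·m ≈ 21.200000 kN·m

M(12/5) = 106/5 kN·m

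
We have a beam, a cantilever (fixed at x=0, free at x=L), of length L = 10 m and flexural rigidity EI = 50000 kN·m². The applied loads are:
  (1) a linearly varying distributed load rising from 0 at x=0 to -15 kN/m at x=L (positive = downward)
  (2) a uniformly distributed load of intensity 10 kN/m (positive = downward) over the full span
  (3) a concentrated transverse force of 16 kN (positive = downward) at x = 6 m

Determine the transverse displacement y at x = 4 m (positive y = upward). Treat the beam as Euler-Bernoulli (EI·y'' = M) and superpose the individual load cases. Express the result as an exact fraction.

Load 1 — triangular load w₀=-15 kN/m (0→w₀ over full span):
  y_1 = (w₀Lx³/12-w₀L²x²/6-w₀x⁵/(120L))/EI = ((-15)·10·4³/12-(-15)·10²·4²/6-(-15)·4⁵/(120·10))/50000 = 1004/15625 m
Load 2 — uniform load w=10 kN/m over full span:
  y_2 = -wx²(x²-4Lx+6L²)/(24EI) = -10·4²·(4²-4·10·4+6·10²)/(24·50000) = -38/625 m
Load 3 — point force P=16 kN at a=6 m (b=L-a=4):
  y_3 = -Px²(3a-x)/(6EI)  [x≤a] = -16·4²·(3·6-4)/(6·50000) = -112/9375 m
Superposition: y = Σ y_i = -398/46875 m ≈ -0.008491 m

y(4) = -398/46875 m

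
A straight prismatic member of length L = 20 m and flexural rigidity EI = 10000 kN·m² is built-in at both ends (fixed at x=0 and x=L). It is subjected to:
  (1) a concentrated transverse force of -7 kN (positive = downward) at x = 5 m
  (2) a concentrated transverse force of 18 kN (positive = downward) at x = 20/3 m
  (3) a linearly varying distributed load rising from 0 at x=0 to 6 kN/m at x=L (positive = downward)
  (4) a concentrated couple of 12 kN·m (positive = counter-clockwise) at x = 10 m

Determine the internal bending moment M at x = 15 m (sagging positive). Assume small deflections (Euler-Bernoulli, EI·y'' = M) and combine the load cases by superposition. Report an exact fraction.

M(15) = 1681/96 kN·m

Load 1 — point force P=-7 kN at a=5 m (b=L-a=15):
  M_1 = Pa²(a+3b)(L-x)/L³ - Pa²b/L²  [x>a] = (-7)·5²·(5+3·15)·(20-15)/20³ - (-7)·5²·15/20² = 35/32 kN·m
Load 2 — point force P=18 kN at a=20/3 m (b=L-a=40/3):
  M_2 = Pa²(a+3b)(L-x)/L³ - Pa²b/L²  [x>a] = 18·(20/3)²·((20/3)+3·(40/3))·(20-15)/20³ - 18·(20/3)²·(40/3)/20² = -10/3 kN·m
Load 3 — triangular load w₀=6 kN/m (0→w₀ over full span):
  M_3 = 3w₀Lx/20 - w₀L²/30 - w₀x³/(6L) = 3·6·20·15/20 - 6·20²/30 - 6·15³/(6·20) = 85/4 kN·m
Load 4 — applied couple M₀=12 kN·m at a=10 m (b=L-a=10):
  M_4 = R_Ax - M_A - M₀  [x>a] with R_A=9/10, M_A=3 = (9/10)·15 - 3 - 12 = -3/2 kN·m
Superposition: M = Σ M_i = 1681/96 kN·m ≈ 17.510417 kN·m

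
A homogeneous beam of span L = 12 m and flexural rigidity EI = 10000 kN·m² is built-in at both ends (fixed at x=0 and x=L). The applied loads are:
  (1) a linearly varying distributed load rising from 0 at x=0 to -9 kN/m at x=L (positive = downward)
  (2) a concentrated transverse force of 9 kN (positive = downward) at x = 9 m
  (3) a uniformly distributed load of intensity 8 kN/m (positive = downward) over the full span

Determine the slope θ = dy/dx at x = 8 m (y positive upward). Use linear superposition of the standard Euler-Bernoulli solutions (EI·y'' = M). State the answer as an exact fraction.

θ(8) = 1351/300000 rad

Load 1 — triangular load w₀=-9 kN/m (0→w₀ over full span):
  θ_1 = -w₀(2x(L-x)(L-2x)(x+2L)+x²(L-x)²)/(120LEI) = -(-9)·(2·8·(12-8)·(12-2·8)·(8+2·12)+8²·(12-8)²)/(120·12·10000) = -14/3125 rad
Load 2 — point force P=9 kN at a=9 m (b=L-a=3):
  θ_2 = -Pb²x(2aL-(3a+b)x)/(2L³EI)  [x≤a] = -9·3²·8·(2·9·12-(3·9+3)·8)/(2·12³·10000) = 9/20000 rad
Load 3 — uniform load w=8 kN/m over full span:
  θ_3 = -wx(L-x)(L-2x)/(12EI) = -8·8·(12-8)·(12-2·8)/(12·10000) = 16/1875 rad
Superposition: θ = Σ θ_i = 1351/300000 rad ≈ 0.004503 rad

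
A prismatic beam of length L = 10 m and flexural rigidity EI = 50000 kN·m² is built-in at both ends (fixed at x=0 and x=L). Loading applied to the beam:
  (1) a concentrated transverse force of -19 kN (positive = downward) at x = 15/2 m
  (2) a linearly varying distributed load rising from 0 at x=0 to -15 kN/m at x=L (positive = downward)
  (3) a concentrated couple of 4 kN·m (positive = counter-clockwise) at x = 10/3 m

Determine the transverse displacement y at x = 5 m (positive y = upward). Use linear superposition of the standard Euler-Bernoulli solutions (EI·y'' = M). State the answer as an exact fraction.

y(5) = 721/144000 m

Load 1 — point force P=-19 kN at a=15/2 m (b=L-a=5/2):
  y_1 = -Pb²x²(3aL-(3a+b)x)/(6L³EI)  [x≤a] = -(-19)·(5/2)²·5²·(3·(15/2)·10-(3·(15/2)+(5/2))·5)/(6·10³·50000) = 19/19200 m
Load 2 — triangular load w₀=-15 kN/m (0→w₀ over full span):
  y_2 = -w₀x²(L-x)²(x+2L)/(120LEI) = -(-15)·5²·(10-5)²·(5+2·10)/(120·10·50000) = 1/256 m
Load 3 — applied couple M₀=4 kN·m at a=10/3 m (b=L-a=20/3):
  y_3 = (R_Ax³/6 - M_Ax²/2 - M₀(x-a)²/2)/EI  [x>a] with R_A=8/15, M_A=0 = ((8/15)·5³/6 - 0·5²/2 - 4·(5-(10/3))²/2)/50000 = 1/9000 m
Superposition: y = Σ y_i = 721/144000 m ≈ 0.005007 m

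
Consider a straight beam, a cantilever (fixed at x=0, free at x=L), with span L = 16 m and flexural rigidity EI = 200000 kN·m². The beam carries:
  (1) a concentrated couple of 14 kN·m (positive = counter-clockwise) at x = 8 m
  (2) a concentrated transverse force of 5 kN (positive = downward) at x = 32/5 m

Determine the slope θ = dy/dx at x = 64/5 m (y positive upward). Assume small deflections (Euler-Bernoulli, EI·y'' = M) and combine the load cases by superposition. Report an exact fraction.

θ(64/5) = 3/62500 rad

Load 1 — applied couple M₀=14 kN·m at a=8 m (b=L-a=8):
  θ_1 = M₀a/EI  [x>a] = 14·8/200000 = 7/12500 rad
Load 2 — point force P=5 kN at a=32/5 m (b=L-a=48/5):
  θ_2 = -Pa²/(2EI)  [x>a] = -5·(32/5)²/(2·200000) = -8/15625 rad
Superposition: θ = Σ θ_i = 3/62500 rad ≈ 0.000048 rad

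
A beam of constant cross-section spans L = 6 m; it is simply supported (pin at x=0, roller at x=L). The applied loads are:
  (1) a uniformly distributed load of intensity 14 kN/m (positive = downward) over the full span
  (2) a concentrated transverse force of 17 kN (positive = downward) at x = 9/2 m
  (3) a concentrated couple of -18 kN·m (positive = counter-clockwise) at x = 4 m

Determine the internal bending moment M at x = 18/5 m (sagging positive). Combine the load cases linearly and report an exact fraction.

M(18/5) = 3249/50 kN·m

Load 1 — uniform load w=14 kN/m over full span:
  M_1 = wx(L-x)/2 = 14·(18/5)·(6-(18/5))/2 = 1512/25 kN·m
Load 2 — point force P=17 kN at a=9/2 m (b=L-a=3/2):
  M_2 = Pbx/L  [x≤a] = 17·(3/2)·(18/5)/6 = 153/10 kN·m
Load 3 — applied couple M₀=-18 kN·m at a=4 m (b=L-a=2):
  M_3 = M₀x/L  [x≤a] = (-18)·(18/5)/6 = -54/5 kN·m
Superposition: M = Σ M_i = 3249/50 kN·m ≈ 64.980000 kN·m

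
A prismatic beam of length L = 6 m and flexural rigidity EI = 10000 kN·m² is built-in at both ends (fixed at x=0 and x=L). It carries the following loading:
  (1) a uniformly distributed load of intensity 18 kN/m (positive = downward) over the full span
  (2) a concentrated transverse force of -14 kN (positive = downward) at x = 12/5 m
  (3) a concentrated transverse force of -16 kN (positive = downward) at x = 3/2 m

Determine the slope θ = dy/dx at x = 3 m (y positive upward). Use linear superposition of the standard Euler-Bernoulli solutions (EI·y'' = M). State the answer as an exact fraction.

θ(3) = -2133/5000000 rad

Load 1 — uniform load w=18 kN/m over full span:
  θ_1 = -wx(L-x)(L-2x)/(12EI) = -18·3·(6-3)·(6-2·3)/(12·10000) = 0 rad
Load 2 — point force P=-14 kN at a=12/5 m (b=L-a=18/5):
  θ_2 = Pa²(L-x)(2bL-(3b+a)(L-x))/(2L³EI)  [x>a] = (-14)·(12/5)²·(6-3)·(2·(18/5)·6-(3·(18/5)+(12/5))·(6-3))/(2·6³·10000) = -63/312500 rad
Load 3 — point force P=-16 kN at a=3/2 m (b=L-a=9/2):
  θ_3 = Pa²(L-x)(2bL-(3b+a)(L-x))/(2L³EI)  [x>a] = (-16)·(3/2)²·(6-3)·(2·(9/2)·6-(3·(9/2)+(3/2))·(6-3))/(2·6³·10000) = -9/40000 rad
Superposition: θ = Σ θ_i = -2133/5000000 rad ≈ -0.000427 rad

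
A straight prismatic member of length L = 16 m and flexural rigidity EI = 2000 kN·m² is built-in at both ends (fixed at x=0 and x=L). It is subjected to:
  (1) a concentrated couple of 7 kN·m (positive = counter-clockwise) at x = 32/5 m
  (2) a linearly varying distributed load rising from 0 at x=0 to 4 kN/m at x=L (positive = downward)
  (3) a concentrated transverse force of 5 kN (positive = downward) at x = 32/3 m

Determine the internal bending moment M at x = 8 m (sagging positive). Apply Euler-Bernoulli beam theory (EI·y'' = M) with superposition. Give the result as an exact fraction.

Load 1 — applied couple M₀=7 kN·m at a=32/5 m (b=L-a=48/5):
  M_1 = R_Ax - M_A - M₀  [x>a] with R_A=63/100, M_A=21/25 = (63/100)·8 - (21/25) - 7 = -14/5 kN·m
Load 2 — triangular load w₀=4 kN/m (0→w₀ over full span):
  M_2 = 3w₀Lx/20 - w₀L²/30 - w₀x³/(6L) = 3·4·16·8/20 - 4·16²/30 - 4·8³/(6·16) = 64/3 kN·m
Load 3 — point force P=5 kN at a=32/3 m (b=L-a=16/3):
  M_3 = Pb²(3a+b)x/L³ - Pab²/L²  [x≤a] = 5·(16/3)²·(3·(32/3)+(16/3))·8/16³ - 5·(32/3)·(16/3)²/16² = 40/9 kN·m
Superposition: M = Σ M_i = 1034/45 kN·m ≈ 22.977778 kN·m

M(8) = 1034/45 kN·m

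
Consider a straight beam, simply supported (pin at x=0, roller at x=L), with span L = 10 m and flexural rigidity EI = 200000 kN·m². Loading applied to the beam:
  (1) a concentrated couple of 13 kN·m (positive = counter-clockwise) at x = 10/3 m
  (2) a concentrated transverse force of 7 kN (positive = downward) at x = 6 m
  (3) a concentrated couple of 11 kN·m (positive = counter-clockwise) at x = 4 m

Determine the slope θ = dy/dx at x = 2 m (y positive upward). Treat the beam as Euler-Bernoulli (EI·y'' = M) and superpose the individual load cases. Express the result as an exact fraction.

Load 1 — applied couple M₀=13 kN·m at a=10/3 m (b=L-a=20/3):
  θ_1 = (M₀x²/(2L)+C₁)/EI  [x≤a] with C₁=M₀(3b²-L²)/(6L)=65/9 = (13·2²/(2·10)+(65/9))/200000 = 221/4500000 rad
Load 2 — point force P=7 kN at a=6 m (b=L-a=4):
  θ_2 = -Pb(L²-b²-3x²)/(6LEI)  [x≤a] = -7·4·(10²-4²-3·2²)/(6·10·200000) = -21/125000 rad
Load 3 — applied couple M₀=11 kN·m at a=4 m (b=L-a=6):
  θ_3 = (M₀x²/(2L)+C₁)/EI  [x≤a] with C₁=M₀(3b²-L²)/(6L)=22/15 = (11·2²/(2·10)+(22/15))/200000 = 11/600000 rad
Superposition: θ = Σ θ_i = -181/1800000 rad ≈ -0.000101 rad

θ(2) = -181/1800000 rad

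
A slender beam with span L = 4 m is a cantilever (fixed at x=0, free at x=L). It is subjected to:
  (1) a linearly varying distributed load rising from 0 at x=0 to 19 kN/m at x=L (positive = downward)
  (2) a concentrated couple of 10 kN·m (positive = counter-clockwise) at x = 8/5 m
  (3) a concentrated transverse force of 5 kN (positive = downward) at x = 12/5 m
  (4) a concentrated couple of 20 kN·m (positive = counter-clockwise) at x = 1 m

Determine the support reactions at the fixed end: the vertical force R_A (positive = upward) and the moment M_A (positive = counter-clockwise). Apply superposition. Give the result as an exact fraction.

R_A = 43 kN, M_A = 250/3 kN·m

Load 1 — triangular load w₀=19 kN/m (0→w₀ over full span):
  R_A = w₀L/2 = 19·4/2 = 38 kN
  M_A = w₀L²/3 = 19·4²/3 = 304/3 kN·m
Load 2 — applied couple M₀=10 kN·m at a=8/5 m (b=L-a=12/5):
  R_A = 0 kN
  M_A = -M₀ = -10 kN·m
Load 3 — point force P=5 kN at a=12/5 m (b=L-a=8/5):
  R_A = P = 5 kN
  M_A = Pa = 5·(12/5) = 12 kN·m
Load 4 — applied couple M₀=20 kN·m at a=1 m (b=L-a=3):
  R_A = 0 kN
  M_A = -M₀ = -20 kN·m
Superposition: R_A = 43 kN, M_A = 250/3 kN·m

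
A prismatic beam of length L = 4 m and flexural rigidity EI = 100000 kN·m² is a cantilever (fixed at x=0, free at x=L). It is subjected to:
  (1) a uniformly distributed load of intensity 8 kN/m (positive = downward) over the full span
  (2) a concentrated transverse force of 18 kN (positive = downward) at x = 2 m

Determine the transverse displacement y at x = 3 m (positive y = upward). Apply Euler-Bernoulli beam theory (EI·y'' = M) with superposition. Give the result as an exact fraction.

Load 1 — uniform load w=8 kN/m over full span:
  y_1 = -wx²(x²-4Lx+6L²)/(24EI) = -8·3²·(3²-4·4·3+6·4²)/(24·100000) = -171/100000 m
Load 2 — point force P=18 kN at a=2 m (b=L-a=2):
  y_2 = -Pa²(3x-a)/(6EI)  [x>a] = -18·2²·(3·3-2)/(6·100000) = -21/25000 m
Superposition: y = Σ y_i = -51/20000 m ≈ -0.002550 m

y(3) = -51/20000 m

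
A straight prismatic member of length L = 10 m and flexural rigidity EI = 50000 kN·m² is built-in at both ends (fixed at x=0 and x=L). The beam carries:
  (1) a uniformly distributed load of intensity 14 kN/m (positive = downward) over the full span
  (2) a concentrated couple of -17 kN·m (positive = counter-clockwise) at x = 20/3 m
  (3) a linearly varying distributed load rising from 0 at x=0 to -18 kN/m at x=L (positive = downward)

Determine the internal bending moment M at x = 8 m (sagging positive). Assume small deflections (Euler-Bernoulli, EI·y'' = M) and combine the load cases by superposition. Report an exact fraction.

M(8) = -38/15 kN·m

Load 1 — uniform load w=14 kN/m over full span:
  M_1 = wLx/2 - wL²/12 - wx²/2 = 14·10·8/2 - 14·10²/12 - 14·8²/2 = -14/3 kN·m
Load 2 — applied couple M₀=-17 kN·m at a=20/3 m (b=L-a=10/3):
  M_2 = R_Ax - M_A - M₀  [x>a] with R_A=-34/15, M_A=-17/3 = (-34/15)·8 - (-17/3) - (-17) = 68/15 kN·m
Load 3 — triangular load w₀=-18 kN/m (0→w₀ over full span):
  M_3 = 3w₀Lx/20 - w₀L²/30 - w₀x³/(6L) = 3·(-18)·10·8/20 - (-18)·10²/30 - (-18)·8³/(6·10) = -12/5 kN·m
Superposition: M = Σ M_i = -38/15 kN·m ≈ -2.533333 kN·m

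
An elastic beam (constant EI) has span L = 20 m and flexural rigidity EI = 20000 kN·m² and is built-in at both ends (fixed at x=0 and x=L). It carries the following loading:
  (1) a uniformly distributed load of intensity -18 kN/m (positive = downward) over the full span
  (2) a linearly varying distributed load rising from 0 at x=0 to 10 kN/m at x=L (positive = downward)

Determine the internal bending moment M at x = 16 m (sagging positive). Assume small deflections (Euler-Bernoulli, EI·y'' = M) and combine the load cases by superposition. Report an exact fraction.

M(16) = 88/3 kN·m

Load 1 — uniform load w=-18 kN/m over full span:
  M_1 = wLx/2 - wL²/12 - wx²/2 = (-18)·20·16/2 - (-18)·20²/12 - (-18)·16²/2 = 24 kN·m
Load 2 — triangular load w₀=10 kN/m (0→w₀ over full span):
  M_2 = 3w₀Lx/20 - w₀L²/30 - w₀x³/(6L) = 3·10·20·16/20 - 10·20²/30 - 10·16³/(6·20) = 16/3 kN·m
Superposition: M = Σ M_i = 88/3 kN·m ≈ 29.333333 kN·m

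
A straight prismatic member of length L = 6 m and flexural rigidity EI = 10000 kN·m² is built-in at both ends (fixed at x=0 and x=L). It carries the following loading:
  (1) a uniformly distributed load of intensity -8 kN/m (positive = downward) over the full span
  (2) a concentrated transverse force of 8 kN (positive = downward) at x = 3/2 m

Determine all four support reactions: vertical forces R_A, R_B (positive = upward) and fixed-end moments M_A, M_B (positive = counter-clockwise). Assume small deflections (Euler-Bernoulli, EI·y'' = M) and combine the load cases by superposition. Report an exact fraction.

Load 1 — uniform load w=-8 kN/m over full span:
  R_A = wL/2 = (-8)·6/2 = -24 kN
  M_A = wL²/12 = (-8)·6²/12 = -24 kN·m
  R_B = wL/2 = (-8)·6/2 = -24 kN
  M_B = -wL²/12 = -(-8)·6²/12 = 24 kN·m
Load 2 — point force P=8 kN at a=3/2 m (b=L-a=9/2):
  R_A = Pb²(3a+b)/L³ = 8·(9/2)²·(3·(3/2)+(9/2))/6³ = 27/4 kN
  M_A = Pab²/L² = 8·(3/2)·(9/2)²/6² = 27/4 kN·m
  R_B = Pa²(a+3b)/L³ = 8·(3/2)²·((3/2)+3·(9/2))/6³ = 5/4 kN
  M_B = -Pa²b/L² = -8·(3/2)²·(9/2)/6² = -9/4 kN·m
Superposition: R_A = -69/4 kN, M_A = -69/4 kN·m, R_B = -91/4 kN, M_B = 87/4 kN·m

R_A = -69/4 kN, M_A = -69/4 kN·m, R_B = -91/4 kN, M_B = 87/4 kN·m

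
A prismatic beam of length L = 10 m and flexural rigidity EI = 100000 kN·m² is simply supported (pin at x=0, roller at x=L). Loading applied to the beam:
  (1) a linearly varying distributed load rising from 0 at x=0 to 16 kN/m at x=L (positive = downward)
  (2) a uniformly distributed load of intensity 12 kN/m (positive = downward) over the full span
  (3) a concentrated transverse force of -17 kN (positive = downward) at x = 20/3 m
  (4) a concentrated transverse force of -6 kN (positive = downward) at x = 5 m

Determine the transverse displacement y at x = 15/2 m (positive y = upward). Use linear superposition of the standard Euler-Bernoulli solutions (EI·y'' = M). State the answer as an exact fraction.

Load 1 — triangular load w₀=16 kN/m (0→w₀ over full span):
  y_1 = -w₀x(7L⁴-10L²x²+3x⁴)/(360LEI) = -16·(15/2)·(7·10⁴-10·10²·(15/2)²+3·(15/2)⁴)/(360·10·100000) = -119/15360 m
Load 2 — uniform load w=12 kN/m over full span:
  y_2 = -wx(L³-2Lx²+x³)/(24EI) = -12·(15/2)·(10³-2·10·(15/2)²+(15/2)³)/(24·100000) = -57/5120 m
Load 3 — point force P=-17 kN at a=20/3 m (b=L-a=10/3):
  y_3 = -Pa(L-x)(2Lx-a²-x²)/(6LEI)  [x>a] = -(-17)·(20/3)·(10-(15/2))·(2·10·(15/2)-(20/3)²-(15/2)²)/(6·10·100000) = 1207/518400 m
Load 4 — point force P=-6 kN at a=5 m (b=L-a=5):
  y_4 = -Pa(L-x)(2Lx-a²-x²)/(6LEI)  [x>a] = -(-6)·5·(10-(15/2))·(2·10·(15/2)-5²-(15/2)²)/(6·10·100000) = 11/12800 m
Superposition: y = Σ y_i = -1627/103680 m ≈ -0.015693 m

y(15/2) = -1627/103680 m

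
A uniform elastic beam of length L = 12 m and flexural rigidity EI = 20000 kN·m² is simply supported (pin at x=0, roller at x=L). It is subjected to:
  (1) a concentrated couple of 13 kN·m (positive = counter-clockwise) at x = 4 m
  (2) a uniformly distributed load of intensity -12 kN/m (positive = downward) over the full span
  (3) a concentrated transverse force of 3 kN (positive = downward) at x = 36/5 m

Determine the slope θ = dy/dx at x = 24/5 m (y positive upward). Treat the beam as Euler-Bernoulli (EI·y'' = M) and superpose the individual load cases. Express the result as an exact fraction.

θ(24/5) = 48023/3750000 rad

Load 1 — applied couple M₀=13 kN·m at a=4 m (b=L-a=8):
  θ_1 = (M₀x²/(2L)-M₀(x-a)+C₁)/EI  [x>a] with C₁=M₀(3b²-L²)/(6L)=26/3 = (13·(24/5)²/(2·12)-13·((24/5)-4)+(26/3))/20000 = 403/750000 rad
Load 2 — uniform load w=-12 kN/m over full span:
  θ_2 = -w(L³-6Lx²+4x³)/(24EI) = -(-12)·(12³-6·12·(24/5)²+4·(24/5)³)/(24·20000) = 999/78125 rad
Load 3 — point force P=3 kN at a=36/5 m (b=L-a=24/5):
  θ_3 = -Pb(L²-b²-3x²)/(6LEI)  [x≤a] = -3·(24/5)·(12²-(24/5)²-3·(24/5)²)/(6·12·20000) = -81/156250 rad
Superposition: θ = Σ θ_i = 48023/3750000 rad ≈ 0.012806 rad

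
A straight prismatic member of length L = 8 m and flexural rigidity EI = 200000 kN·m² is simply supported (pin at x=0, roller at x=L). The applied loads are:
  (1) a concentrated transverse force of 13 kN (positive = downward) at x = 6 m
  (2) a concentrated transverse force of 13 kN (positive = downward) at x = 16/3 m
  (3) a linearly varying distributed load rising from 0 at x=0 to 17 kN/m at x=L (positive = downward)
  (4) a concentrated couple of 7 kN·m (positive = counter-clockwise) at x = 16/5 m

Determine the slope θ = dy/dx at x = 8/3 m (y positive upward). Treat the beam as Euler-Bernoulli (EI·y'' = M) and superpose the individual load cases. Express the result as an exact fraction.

θ(8/3) = -1651123/2430000000 rad

Load 1 — point force P=13 kN at a=6 m (b=L-a=2):
  θ_1 = -Pb(L²-b²-3x²)/(6LEI)  [x≤a] = -13·2·(8²-2²-3·(8/3)²)/(6·8·200000) = -377/3600000 rad
Load 2 — point force P=13 kN at a=16/3 m (b=L-a=8/3):
  θ_2 = -Pb(L²-b²-3x²)/(6LEI)  [x≤a] = -13·(8/3)·(8²-(8/3)²-3·(8/3)²)/(6·8·200000) = -13/101250 rad
Load 3 — triangular load w₀=17 kN/m (0→w₀ over full span):
  θ_3 = -w₀(7L⁴-30L²x²+15x⁴)/(360LEI) = -17·(7·8⁴-30·8²·(8/3)²+15·(8/3)⁴)/(360·8·200000) = -1768/3796875 rad
Load 4 — applied couple M₀=7 kN·m at a=16/5 m (b=L-a=24/5):
  θ_4 = (M₀x²/(2L)+C₁)/EI  [x≤a] with C₁=M₀(3b²-L²)/(6L)=56/75 = (7·(8/3)²/(2·8)+(56/75))/200000 = 217/11250000 rad
Superposition: θ = Σ θ_i = -1651123/2430000000 rad ≈ -0.000679 rad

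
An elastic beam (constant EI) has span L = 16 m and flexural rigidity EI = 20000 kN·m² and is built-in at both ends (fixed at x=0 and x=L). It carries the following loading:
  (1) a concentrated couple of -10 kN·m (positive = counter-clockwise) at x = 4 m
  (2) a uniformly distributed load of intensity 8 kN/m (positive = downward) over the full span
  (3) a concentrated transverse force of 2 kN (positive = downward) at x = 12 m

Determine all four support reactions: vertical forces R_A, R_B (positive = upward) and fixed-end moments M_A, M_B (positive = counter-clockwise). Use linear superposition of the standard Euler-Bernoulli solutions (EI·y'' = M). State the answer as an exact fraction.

Load 1 — applied couple M₀=-10 kN·m at a=4 m (b=L-a=12):
  R_A = 6M₀ab/L³ = 6·(-10)·4·12/16³ = -45/64 kN
  M_A = M₀b(2a-b)/L² = (-10)·12·(2·4-12)/16² = 15/8 kN·m
  R_B = -6M₀ab/L³ = -6·(-10)·4·12/16³ = 45/64 kN
  M_B = M₀a(2b-a)/L² = (-10)·4·(2·12-4)/16² = -25/8 kN·m
Load 2 — uniform load w=8 kN/m over full span:
  R_A = wL/2 = 8·16/2 = 64 kN
  M_A = wL²/12 = 8·16²/12 = 512/3 kN·m
  R_B = wL/2 = 8·16/2 = 64 kN
  M_B = -wL²/12 = -8·16²/12 = -512/3 kN·m
Load 3 — point force P=2 kN at a=12 m (b=L-a=4):
  R_A = Pb²(3a+b)/L³ = 2·4²·(3·12+4)/16³ = 5/16 kN
  M_A = Pab²/L² = 2·12·4²/16² = 3/2 kN·m
  R_B = Pa²(a+3b)/L³ = 2·12²·(12+3·4)/16³ = 27/16 kN
  M_B = -Pa²b/L² = -2·12²·4/16² = -9/2 kN·m
Superposition: R_A = 4071/64 kN, M_A = 4177/24 kN·m, R_B = 4249/64 kN, M_B = -4279/24 kN·m

R_A = 4071/64 kN, M_A = 4177/24 kN·m, R_B = 4249/64 kN, M_B = -4279/24 kN·m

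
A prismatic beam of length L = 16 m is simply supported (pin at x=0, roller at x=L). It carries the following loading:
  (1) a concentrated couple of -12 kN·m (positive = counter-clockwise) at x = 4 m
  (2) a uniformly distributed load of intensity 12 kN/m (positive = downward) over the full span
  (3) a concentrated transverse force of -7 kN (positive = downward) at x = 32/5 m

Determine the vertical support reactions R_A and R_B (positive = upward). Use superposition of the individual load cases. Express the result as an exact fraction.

R_A = 1821/20 kN, R_B = 1879/20 kN

Load 1 — applied couple M₀=-12 kN·m at a=4 m (b=L-a=12):
  R_A = M₀/L = (-12)/16 = -3/4 kN
  R_B = -M₀/L = -(-12)/16 = 3/4 kN
Load 2 — uniform load w=12 kN/m over full span:
  R_A = wL/2 = 12·16/2 = 96 kN
  R_B = wL/2 = 12·16/2 = 96 kN
Load 3 — point force P=-7 kN at a=32/5 m (b=L-a=48/5):
  R_A = Pb/L = (-7)·(48/5)/16 = -21/5 kN
  R_B = Pa/L = (-7)·(32/5)/16 = -14/5 kN
Superposition: R_A = 1821/20 kN, R_B = 1879/20 kN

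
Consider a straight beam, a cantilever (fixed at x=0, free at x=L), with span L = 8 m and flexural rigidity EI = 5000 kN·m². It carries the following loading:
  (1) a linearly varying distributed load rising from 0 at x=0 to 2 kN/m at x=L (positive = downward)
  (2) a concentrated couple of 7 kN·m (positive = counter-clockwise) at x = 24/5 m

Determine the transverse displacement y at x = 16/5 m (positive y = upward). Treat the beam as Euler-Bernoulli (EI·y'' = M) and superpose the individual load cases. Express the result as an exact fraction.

Load 1 — triangular load w₀=2 kN/m (0→w₀ over full span):
  y_1 = (w₀Lx³/12-w₀L²x²/6-w₀x⁵/(120L))/EI = (2·8·(16/5)³/12-2·8²·(16/5)²/6-2·(16/5)⁵/(120·8))/5000 = -1028096/29296875 m
Load 2 — applied couple M₀=7 kN·m at a=24/5 m (b=L-a=16/5):
  y_2 = M₀x²/(2EI)  [x≤a] = 7·(16/5)²/(2·5000) = 112/15625 m
Superposition: y = Σ y_i = -818096/29296875 m ≈ -0.027924 m

y(16/5) = -818096/29296875 m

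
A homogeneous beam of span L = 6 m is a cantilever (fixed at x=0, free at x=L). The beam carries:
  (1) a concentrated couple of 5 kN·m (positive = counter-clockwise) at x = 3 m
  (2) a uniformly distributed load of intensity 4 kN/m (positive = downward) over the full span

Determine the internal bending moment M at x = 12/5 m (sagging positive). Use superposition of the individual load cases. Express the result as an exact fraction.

M(12/5) = -523/25 kN·m

Load 1 — applied couple M₀=5 kN·m at a=3 m (b=L-a=3):
  M_1 = M₀  [x≤a] = 5 = 5 kN·m
Load 2 — uniform load w=4 kN/m over full span:
  M_2 = -w(L-x)²/2 = -4·(6-(12/5))²/2 = -648/25 kN·m
Superposition: M = Σ M_i = -523/25 kN·m ≈ -20.920000 kN·m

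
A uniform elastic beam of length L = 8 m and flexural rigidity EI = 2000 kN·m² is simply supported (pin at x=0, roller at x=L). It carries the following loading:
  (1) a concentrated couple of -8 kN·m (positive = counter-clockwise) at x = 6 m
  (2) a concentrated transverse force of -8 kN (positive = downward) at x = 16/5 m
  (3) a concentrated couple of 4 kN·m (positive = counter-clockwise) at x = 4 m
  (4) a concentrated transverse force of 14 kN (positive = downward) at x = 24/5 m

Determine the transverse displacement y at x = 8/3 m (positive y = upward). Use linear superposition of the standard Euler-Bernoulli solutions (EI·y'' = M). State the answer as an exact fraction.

y(8/3) = -5467/421875 m

Load 1 — applied couple M₀=-8 kN·m at a=6 m (b=L-a=2):
  y_1 = (M₀x³/(6L)+C₁x)/EI  [x≤a] with C₁=M₀(3b²-L²)/(6L)=26/3 = ((-8)·(8/3)³/(6·8)+(26/3)·(8/3))/2000 = 101/10125 m
Load 2 — point force P=-8 kN at a=16/5 m (b=L-a=24/5):
  y_2 = -Pbx(L²-b²-x²)/(6LEI)  [x≤a] = -(-8)·(24/5)·(8/3)·(8²-(24/5)²-(8/3)²)/(6·8·2000) = 15232/421875 m
Load 3 — applied couple M₀=4 kN·m at a=4 m (b=L-a=4):
  y_3 = (M₀x³/(6L)+C₁x)/EI  [x≤a] with C₁=M₀(3b²-L²)/(6L)=-4/3 = (4·(8/3)³/(6·8)+(-4/3)·(8/3))/2000 = -2/2025 m
Load 4 — point force P=14 kN at a=24/5 m (b=L-a=16/5):
  y_4 = -Pbx(L²-b²-x²)/(6LEI)  [x≤a] = -14·(16/5)·(8/3)·(8²-(16/5)²-(8/3)²)/(6·8·2000) = -73472/1265625 m
Superposition: y = Σ y_i = -5467/421875 m ≈ -0.012959 m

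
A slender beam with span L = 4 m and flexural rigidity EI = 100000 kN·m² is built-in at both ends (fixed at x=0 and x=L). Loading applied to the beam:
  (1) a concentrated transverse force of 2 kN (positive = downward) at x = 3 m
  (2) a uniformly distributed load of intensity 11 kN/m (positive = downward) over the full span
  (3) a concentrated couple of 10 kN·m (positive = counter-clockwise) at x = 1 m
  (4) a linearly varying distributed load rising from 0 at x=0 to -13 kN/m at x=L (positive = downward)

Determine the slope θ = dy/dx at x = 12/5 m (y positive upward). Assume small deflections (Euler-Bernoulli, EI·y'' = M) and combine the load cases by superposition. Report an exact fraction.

θ(12/5) = 53/62500000 rad

Load 1 — point force P=2 kN at a=3 m (b=L-a=1):
  θ_1 = -Pb²x(2aL-(3a+b)x)/(2L³EI)  [x≤a] = -2·1²·(12/5)·(2·3·4-(3·3+1)·(12/5))/(2·4³·100000) = 0 rad
Load 2 — uniform load w=11 kN/m over full span:
  θ_2 = -wx(L-x)(L-2x)/(12EI) = -11·(12/5)·(4-(12/5))·(4-2·(12/5))/(12·100000) = 11/390625 rad
Load 3 — applied couple M₀=10 kN·m at a=1 m (b=L-a=3):
  θ_3 = (R_Ax²/2 - M_Ax - M₀(x-a))/EI  [x>a] with R_A=45/16, M_A=-15/8 = ((45/16)·(12/5)²/2 - (-15/8)·(12/5) - 10·((12/5)-1))/100000 = -7/500000 rad
Load 4 — triangular load w₀=-13 kN/m (0→w₀ over full span):
  θ_4 = -w₀(2x(L-x)(L-2x)(x+2L)+x²(L-x)²)/(120LEI) = -(-13)·(2·(12/5)·(4-(12/5))·(4-2·(12/5))·((12/5)+2·4)+(12/5)²·(4-(12/5))²)/(120·4·100000) = -26/1953125 rad
Superposition: θ = Σ θ_i = 53/62500000 rad ≈ 0.000001 rad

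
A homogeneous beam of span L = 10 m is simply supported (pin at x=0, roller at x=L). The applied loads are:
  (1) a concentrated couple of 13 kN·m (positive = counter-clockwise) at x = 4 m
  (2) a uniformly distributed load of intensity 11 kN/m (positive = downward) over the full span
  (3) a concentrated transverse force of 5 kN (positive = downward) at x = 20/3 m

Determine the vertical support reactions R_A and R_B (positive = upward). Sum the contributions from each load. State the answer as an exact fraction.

R_A = 1739/30 kN, R_B = 1711/30 kN

Load 1 — applied couple M₀=13 kN·m at a=4 m (b=L-a=6):
  R_A = M₀/L = 13/10 kN
  R_B = -M₀/L = -13/10 kN
Load 2 — uniform load w=11 kN/m over full span:
  R_A = wL/2 = 11·10/2 = 55 kN
  R_B = wL/2 = 11·10/2 = 55 kN
Load 3 — point force P=5 kN at a=20/3 m (b=L-a=10/3):
  R_A = Pb/L = 5·(10/3)/10 = 5/3 kN
  R_B = Pa/L = 5·(20/3)/10 = 10/3 kN
Superposition: R_A = 1739/30 kN, R_B = 1711/30 kN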